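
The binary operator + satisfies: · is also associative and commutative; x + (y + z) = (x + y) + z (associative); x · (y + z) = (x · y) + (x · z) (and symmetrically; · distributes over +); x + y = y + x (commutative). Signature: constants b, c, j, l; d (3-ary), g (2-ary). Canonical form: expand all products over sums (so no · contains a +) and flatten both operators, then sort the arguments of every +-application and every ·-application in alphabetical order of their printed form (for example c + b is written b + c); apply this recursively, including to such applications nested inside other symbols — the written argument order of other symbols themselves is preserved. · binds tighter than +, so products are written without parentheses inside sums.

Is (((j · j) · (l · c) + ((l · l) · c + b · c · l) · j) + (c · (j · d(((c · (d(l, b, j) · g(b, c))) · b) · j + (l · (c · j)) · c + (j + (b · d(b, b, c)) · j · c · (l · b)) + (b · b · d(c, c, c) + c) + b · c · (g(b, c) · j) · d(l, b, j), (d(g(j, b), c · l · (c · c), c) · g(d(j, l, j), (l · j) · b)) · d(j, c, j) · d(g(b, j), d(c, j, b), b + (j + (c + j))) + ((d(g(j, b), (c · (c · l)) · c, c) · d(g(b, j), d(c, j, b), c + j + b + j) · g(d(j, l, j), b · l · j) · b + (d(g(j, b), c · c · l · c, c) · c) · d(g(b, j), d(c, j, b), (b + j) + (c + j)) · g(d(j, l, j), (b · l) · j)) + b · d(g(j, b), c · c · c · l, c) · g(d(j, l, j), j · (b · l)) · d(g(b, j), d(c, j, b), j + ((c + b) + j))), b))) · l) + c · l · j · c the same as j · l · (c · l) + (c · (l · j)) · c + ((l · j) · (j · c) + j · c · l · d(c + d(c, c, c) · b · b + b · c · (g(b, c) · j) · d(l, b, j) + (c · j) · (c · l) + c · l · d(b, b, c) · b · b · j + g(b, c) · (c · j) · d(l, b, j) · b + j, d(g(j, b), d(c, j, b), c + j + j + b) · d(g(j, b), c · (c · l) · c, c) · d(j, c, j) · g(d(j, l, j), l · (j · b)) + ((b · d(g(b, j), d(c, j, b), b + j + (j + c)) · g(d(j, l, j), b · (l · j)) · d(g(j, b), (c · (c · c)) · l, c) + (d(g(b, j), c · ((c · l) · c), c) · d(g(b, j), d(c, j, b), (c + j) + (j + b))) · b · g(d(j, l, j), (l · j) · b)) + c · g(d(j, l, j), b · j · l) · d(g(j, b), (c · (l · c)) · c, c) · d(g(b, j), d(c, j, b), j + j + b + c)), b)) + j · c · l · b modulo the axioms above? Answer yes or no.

Answer: no — b · c · j · l + c · c · j · l + c · d(b · b · c · d(b, b, c) · j · l + b · b · d(c, c, c) + b · c · d(l, b, j) · g(b, c) · j + b · c · d(l, b, j) · g(b, c) · j + c + c · c · j · l + j, b · d(g(b, j), d(c, j, b), b + c + j + j) · d(g(j, b), c · c · c · l, c) · g(d(j, l, j), b · j · l) + b · d(g(b, j), d(c, j, b), b + c + j + j) · d(g(j, b), c · c · c · l, c) · g(d(j, l, j), b · j · l) + c · d(g(b, j), d(c, j, b), b + c + j + j) · d(g(j, b), c · c · c · l, c) · g(d(j, l, j), b · j · l) + d(g(b, j), d(c, j, b), b + c + j + j) · d(g(j, b), c · c · c · l, c) · d(j, c, j) · g(d(j, l, j), b · j · l), b) · j · l + c · j · j · l + c · j · l · l vs b · c · j · l + c · c · j · l + c · d(b · b · c · d(b, b, c) · j · l + b · b · d(c, c, c) + b · c · d(l, b, j) · g(b, c) · j + b · c · d(l, b, j) · g(b, c) · j + c + c · c · j · l + j, b · d(g(b, j), c · c · c · l, c) · d(g(b, j), d(c, j, b), b + c + j + j) · g(d(j, l, j), b · j · l) + b · d(g(b, j), d(c, j, b), b + c + j + j) · d(g(j, b), c · c · c · l, c) · g(d(j, l, j), b · j · l) + c · d(g(b, j), d(c, j, b), b + c + j + j) · d(g(j, b), c · c · c · l, c) · g(d(j, l, j), b · j · l) + d(g(j, b), c · c · c · l, c) · d(g(j, b), d(c, j, b), b + c + j + j) · d(j, c, j) · g(d(j, l, j), b · j · l), b) · j · l + c · j · j · l + c · j · l · l

Derivation:
Left:  (((j · j) · (l · c) + ((l · l) · c + b · c · l) · j) + (c · (j · d(((c · (d(l, b, j) · g(b, c))) · b) · j + (l · (c · j)) · c + (j + (b · d(b, b, c)) · j · c · (l · b)) + (b · b · d(c, c, c) + c) + b · c · (g(b, c) · j) · d(l, b, j), (d(g(j, b), c · l · (c · c), c) · g(d(j, l, j), (l · j) · b)) · d(j, c, j) · d(g(b, j), d(c, j, b), b + (j + (c + j))) + ((d(g(j, b), (c · (c · l)) · c, c) · d(g(b, j), d(c, j, b), c + j + b + j) · g(d(j, l, j), b · l · j) · b + (d(g(j, b), c · c · l · c, c) · c) · d(g(b, j), d(c, j, b), (b + j) + (c + j)) · g(d(j, l, j), (b · l) · j)) + b · d(g(j, b), c · c · c · l, c) · g(d(j, l, j), j · (b · l)) · d(g(b, j), d(c, j, b), j + ((c + b) + j))), b))) · l) + c · l · j · c
  Expand:  c · j · j · l + c · j · l · l + b · c · j · l + c · d(b · b · c · d(b, b, c) · j · l + b · b · d(c, c, c) + b · c · d(l, b, j) · g(b, c) · j + b · c · d(l, b, j) · g(b, c) · j + c + c · c · j · l + j, b · d(g(b, j), d(c, j, b), b + c + j + j) · d(g(j, b), c · c · c · l, c) · g(d(j, l, j), b · j · l) + b · d(g(b, j), d(c, j, b), b + c + j + j) · d(g(j, b), c · c · c · l, c) · g(d(j, l, j), b · j · l) + c · d(g(b, j), d(c, j, b), b + c + j + j) · d(g(j, b), c · c · c · l, c) · g(d(j, l, j), b · j · l) + d(g(b, j), d(c, j, b), b + c + j + j) · d(g(j, b), c · c · c · l, c) · d(j, c, j) · g(d(j, l, j), b · j · l), b) · j · l + c · c · j · l
  Sort arguments:  b · c · j · l + c · c · j · l + c · d(b · b · c · d(b, b, c) · j · l + b · b · d(c, c, c) + b · c · d(l, b, j) · g(b, c) · j + b · c · d(l, b, j) · g(b, c) · j + c + c · c · j · l + j, b · d(g(b, j), d(c, j, b), b + c + j + j) · d(g(j, b), c · c · c · l, c) · g(d(j, l, j), b · j · l) + b · d(g(b, j), d(c, j, b), b + c + j + j) · d(g(j, b), c · c · c · l, c) · g(d(j, l, j), b · j · l) + c · d(g(b, j), d(c, j, b), b + c + j + j) · d(g(j, b), c · c · c · l, c) · g(d(j, l, j), b · j · l) + d(g(b, j), d(c, j, b), b + c + j + j) · d(g(j, b), c · c · c · l, c) · d(j, c, j) · g(d(j, l, j), b · j · l), b) · j · l + c · j · j · l + c · j · l · l
Right:  j · l · (c · l) + (c · (l · j)) · c + ((l · j) · (j · c) + j · c · l · d(c + d(c, c, c) · b · b + b · c · (g(b, c) · j) · d(l, b, j) + (c · j) · (c · l) + c · l · d(b, b, c) · b · b · j + g(b, c) · (c · j) · d(l, b, j) · b + j, d(g(j, b), d(c, j, b), c + j + j + b) · d(g(j, b), c · (c · l) · c, c) · d(j, c, j) · g(d(j, l, j), l · (j · b)) + ((b · d(g(b, j), d(c, j, b), b + j + (j + c)) · g(d(j, l, j), b · (l · j)) · d(g(j, b), (c · (c · c)) · l, c) + (d(g(b, j), c · ((c · l) · c), c) · d(g(b, j), d(c, j, b), (c + j) + (j + b))) · b · g(d(j, l, j), (l · j) · b)) + c · g(d(j, l, j), b · j · l) · d(g(j, b), (c · (l · c)) · c, c) · d(g(b, j), d(c, j, b), j + j + b + c)), b)) + j · c · l · b
  Merge nested applications:  c · j · l · l + c · c · j · l + c · j · j · l + c · d(b · b · c · d(b, b, c) · j · l + b · b · d(c, c, c) + b · c · d(l, b, j) · g(b, c) · j + b · c · d(l, b, j) · g(b, c) · j + c + c · c · j · l + j, b · d(g(b, j), c · c · c · l, c) · d(g(b, j), d(c, j, b), b + c + j + j) · g(d(j, l, j), b · j · l) + b · d(g(b, j), d(c, j, b), b + c + j + j) · d(g(j, b), c · c · c · l, c) · g(d(j, l, j), b · j · l) + c · d(g(b, j), d(c, j, b), b + c + j + j) · d(g(j, b), c · c · c · l, c) · g(d(j, l, j), b · j · l) + d(g(j, b), c · c · c · l, c) · d(g(j, b), d(c, j, b), b + c + j + j) · d(j, c, j) · g(d(j, l, j), b · j · l), b) · j · l + b · c · j · l
  Sort arguments:  b · c · j · l + c · c · j · l + c · d(b · b · c · d(b, b, c) · j · l + b · b · d(c, c, c) + b · c · d(l, b, j) · g(b, c) · j + b · c · d(l, b, j) · g(b, c) · j + c + c · c · j · l + j, b · d(g(b, j), c · c · c · l, c) · d(g(b, j), d(c, j, b), b + c + j + j) · g(d(j, l, j), b · j · l) + b · d(g(b, j), d(c, j, b), b + c + j + j) · d(g(j, b), c · c · c · l, c) · g(d(j, l, j), b · j · l) + c · d(g(b, j), d(c, j, b), b + c + j + j) · d(g(j, b), c · c · c · l, c) · g(d(j, l, j), b · j · l) + d(g(j, b), c · c · c · l, c) · d(g(j, b), d(c, j, b), b + c + j + j) · d(j, c, j) · g(d(j, l, j), b · j · l), b) · j · l + c · j · j · l + c · j · l · l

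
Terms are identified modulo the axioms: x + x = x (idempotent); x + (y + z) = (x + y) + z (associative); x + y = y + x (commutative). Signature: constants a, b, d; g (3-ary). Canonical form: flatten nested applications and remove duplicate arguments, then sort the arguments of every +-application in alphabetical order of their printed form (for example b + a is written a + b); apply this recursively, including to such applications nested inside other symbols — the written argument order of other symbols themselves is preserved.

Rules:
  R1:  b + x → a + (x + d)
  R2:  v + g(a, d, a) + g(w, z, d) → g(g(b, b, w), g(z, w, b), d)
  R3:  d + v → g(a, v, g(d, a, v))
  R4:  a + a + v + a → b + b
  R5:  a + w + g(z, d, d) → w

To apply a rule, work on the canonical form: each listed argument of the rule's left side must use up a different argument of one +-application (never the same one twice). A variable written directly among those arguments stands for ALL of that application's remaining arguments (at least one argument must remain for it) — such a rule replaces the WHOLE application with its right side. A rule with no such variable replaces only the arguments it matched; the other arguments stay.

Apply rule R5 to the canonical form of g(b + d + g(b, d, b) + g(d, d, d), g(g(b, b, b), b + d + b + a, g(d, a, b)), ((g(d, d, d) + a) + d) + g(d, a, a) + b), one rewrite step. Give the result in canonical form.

Answer: g(b + d + g(b, d, b) + g(d, d, d), g(g(b, b, b), a + b + d, g(d, a, b)), b + d + g(d, a, a))

Derivation:
Canonical form:  g(b + d + g(b, d, b) + g(d, d, d), g(g(b, b, b), a + b + d, g(d, a, b)), a + b + d + g(d, a, a) + g(d, d, d))
Apply R5:  consuming a, g(d, d, d);  w := b + d + g(d, a, a), z := d
The variable takes the whole remainder — replace the entire application.
New term:  g(b + d + g(b, d, b) + g(d, d, d), g(g(b, b, b), a + b + d, g(d, a, b)), b + d + g(d, a, a))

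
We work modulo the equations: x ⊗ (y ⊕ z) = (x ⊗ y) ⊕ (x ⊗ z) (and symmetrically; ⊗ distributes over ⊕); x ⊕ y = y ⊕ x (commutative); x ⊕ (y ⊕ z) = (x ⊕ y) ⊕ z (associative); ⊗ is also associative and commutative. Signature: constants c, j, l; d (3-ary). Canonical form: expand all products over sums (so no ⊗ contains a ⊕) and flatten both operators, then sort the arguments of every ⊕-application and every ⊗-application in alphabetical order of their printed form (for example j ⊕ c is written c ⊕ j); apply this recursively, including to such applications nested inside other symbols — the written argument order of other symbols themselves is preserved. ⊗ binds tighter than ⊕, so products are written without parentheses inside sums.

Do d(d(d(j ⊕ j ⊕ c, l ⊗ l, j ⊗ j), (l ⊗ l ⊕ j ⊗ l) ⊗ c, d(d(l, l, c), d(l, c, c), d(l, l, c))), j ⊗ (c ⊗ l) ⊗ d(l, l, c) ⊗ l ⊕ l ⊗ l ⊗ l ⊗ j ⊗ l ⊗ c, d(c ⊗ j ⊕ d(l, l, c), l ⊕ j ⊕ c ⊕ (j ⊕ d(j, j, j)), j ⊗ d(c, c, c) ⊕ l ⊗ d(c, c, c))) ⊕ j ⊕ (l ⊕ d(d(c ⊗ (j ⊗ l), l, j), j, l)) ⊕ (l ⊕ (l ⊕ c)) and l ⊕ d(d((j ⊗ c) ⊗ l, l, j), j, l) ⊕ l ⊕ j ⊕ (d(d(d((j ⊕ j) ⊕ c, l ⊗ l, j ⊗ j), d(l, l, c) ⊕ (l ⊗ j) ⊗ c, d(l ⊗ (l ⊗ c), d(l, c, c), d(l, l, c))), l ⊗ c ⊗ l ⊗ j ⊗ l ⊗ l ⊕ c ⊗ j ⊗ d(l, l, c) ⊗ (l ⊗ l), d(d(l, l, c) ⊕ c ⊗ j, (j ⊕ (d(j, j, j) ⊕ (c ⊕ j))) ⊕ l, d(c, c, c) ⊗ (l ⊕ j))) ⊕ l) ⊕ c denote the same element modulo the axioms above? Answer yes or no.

Left:  d(d(d(j ⊕ j ⊕ c, l ⊗ l, j ⊗ j), (l ⊗ l ⊕ j ⊗ l) ⊗ c, d(d(l, l, c), d(l, c, c), d(l, l, c))), j ⊗ (c ⊗ l) ⊗ d(l, l, c) ⊗ l ⊕ l ⊗ l ⊗ l ⊗ j ⊗ l ⊗ c, d(c ⊗ j ⊕ d(l, l, c), l ⊕ j ⊕ c ⊕ (j ⊕ d(j, j, j)), j ⊗ d(c, c, c) ⊕ l ⊗ d(c, c, c))) ⊕ j ⊕ (l ⊕ d(d(c ⊗ (j ⊗ l), l, j), j, l)) ⊕ (l ⊕ (l ⊕ c))
  Distribute:  d(d(d(c ⊕ j ⊕ j, l ⊗ l, j ⊗ j), c ⊗ j ⊗ l ⊕ c ⊗ l ⊗ l, d(d(l, l, c), d(l, c, c), d(l, l, c))), c ⊗ d(l, l, c) ⊗ j ⊗ l ⊗ l ⊕ c ⊗ j ⊗ l ⊗ l ⊗ l ⊗ l, d(c ⊗ j ⊕ d(l, l, c), c ⊕ d(j, j, j) ⊕ j ⊕ j ⊕ l, d(c, c, c) ⊗ j ⊕ d(c, c, c) ⊗ l)) ⊕ j ⊕ l ⊕ d(d(c ⊗ j ⊗ l, l, j), j, l) ⊕ l ⊕ l ⊕ c
  Sort arguments:  c ⊕ d(d(c ⊗ j ⊗ l, l, j), j, l) ⊕ d(d(d(c ⊕ j ⊕ j, l ⊗ l, j ⊗ j), c ⊗ j ⊗ l ⊕ c ⊗ l ⊗ l, d(d(l, l, c), d(l, c, c), d(l, l, c))), c ⊗ d(l, l, c) ⊗ j ⊗ l ⊗ l ⊕ c ⊗ j ⊗ l ⊗ l ⊗ l ⊗ l, d(c ⊗ j ⊕ d(l, l, c), c ⊕ d(j, j, j) ⊕ j ⊕ j ⊕ l, d(c, c, c) ⊗ j ⊕ d(c, c, c) ⊗ l)) ⊕ j ⊕ l ⊕ l ⊕ l
Right:  l ⊕ d(d((j ⊗ c) ⊗ l, l, j), j, l) ⊕ l ⊕ j ⊕ (d(d(d((j ⊕ j) ⊕ c, l ⊗ l, j ⊗ j), d(l, l, c) ⊕ (l ⊗ j) ⊗ c, d(l ⊗ (l ⊗ c), d(l, c, c), d(l, l, c))), l ⊗ c ⊗ l ⊗ j ⊗ l ⊗ l ⊕ c ⊗ j ⊗ d(l, l, c) ⊗ (l ⊗ l), d(d(l, l, c) ⊕ c ⊗ j, (j ⊕ (d(j, j, j) ⊕ (c ⊕ j))) ⊕ l, d(c, c, c) ⊗ (l ⊕ j))) ⊕ l) ⊕ c
  Distribute:  l ⊕ d(d(c ⊗ j ⊗ l, l, j), j, l) ⊕ l ⊕ j ⊕ d(d(d(c ⊕ j ⊕ j, l ⊗ l, j ⊗ j), c ⊗ j ⊗ l ⊕ d(l, l, c), d(c ⊗ l ⊗ l, d(l, c, c), d(l, l, c))), c ⊗ d(l, l, c) ⊗ j ⊗ l ⊗ l ⊕ c ⊗ j ⊗ l ⊗ l ⊗ l ⊗ l, d(c ⊗ j ⊕ d(l, l, c), c ⊕ d(j, j, j) ⊕ j ⊕ j ⊕ l, d(c, c, c) ⊗ j ⊕ d(c, c, c) ⊗ l)) ⊕ l ⊕ c
  Sort arguments:  c ⊕ d(d(c ⊗ j ⊗ l, l, j), j, l) ⊕ d(d(d(c ⊕ j ⊕ j, l ⊗ l, j ⊗ j), c ⊗ j ⊗ l ⊕ d(l, l, c), d(c ⊗ l ⊗ l, d(l, c, c), d(l, l, c))), c ⊗ d(l, l, c) ⊗ j ⊗ l ⊗ l ⊕ c ⊗ j ⊗ l ⊗ l ⊗ l ⊗ l, d(c ⊗ j ⊕ d(l, l, c), c ⊕ d(j, j, j) ⊕ j ⊕ j ⊕ l, d(c, c, c) ⊗ j ⊕ d(c, c, c) ⊗ l)) ⊕ j ⊕ l ⊕ l ⊕ l

Answer: no — c ⊕ d(d(c ⊗ j ⊗ l, l, j), j, l) ⊕ d(d(d(c ⊕ j ⊕ j, l ⊗ l, j ⊗ j), c ⊗ j ⊗ l ⊕ c ⊗ l ⊗ l, d(d(l, l, c), d(l, c, c), d(l, l, c))), c ⊗ d(l, l, c) ⊗ j ⊗ l ⊗ l ⊕ c ⊗ j ⊗ l ⊗ l ⊗ l ⊗ l, d(c ⊗ j ⊕ d(l, l, c), c ⊕ d(j, j, j) ⊕ j ⊕ j ⊕ l, d(c, c, c) ⊗ j ⊕ d(c, c, c) ⊗ l)) ⊕ j ⊕ l ⊕ l ⊕ l vs c ⊕ d(d(c ⊗ j ⊗ l, l, j), j, l) ⊕ d(d(d(c ⊕ j ⊕ j, l ⊗ l, j ⊗ j), c ⊗ j ⊗ l ⊕ d(l, l, c), d(c ⊗ l ⊗ l, d(l, c, c), d(l, l, c))), c ⊗ d(l, l, c) ⊗ j ⊗ l ⊗ l ⊕ c ⊗ j ⊗ l ⊗ l ⊗ l ⊗ l, d(c ⊗ j ⊕ d(l, l, c), c ⊕ d(j, j, j) ⊕ j ⊕ j ⊕ l, d(c, c, c) ⊗ j ⊕ d(c, c, c) ⊗ l)) ⊕ j ⊕ l ⊕ l ⊕ l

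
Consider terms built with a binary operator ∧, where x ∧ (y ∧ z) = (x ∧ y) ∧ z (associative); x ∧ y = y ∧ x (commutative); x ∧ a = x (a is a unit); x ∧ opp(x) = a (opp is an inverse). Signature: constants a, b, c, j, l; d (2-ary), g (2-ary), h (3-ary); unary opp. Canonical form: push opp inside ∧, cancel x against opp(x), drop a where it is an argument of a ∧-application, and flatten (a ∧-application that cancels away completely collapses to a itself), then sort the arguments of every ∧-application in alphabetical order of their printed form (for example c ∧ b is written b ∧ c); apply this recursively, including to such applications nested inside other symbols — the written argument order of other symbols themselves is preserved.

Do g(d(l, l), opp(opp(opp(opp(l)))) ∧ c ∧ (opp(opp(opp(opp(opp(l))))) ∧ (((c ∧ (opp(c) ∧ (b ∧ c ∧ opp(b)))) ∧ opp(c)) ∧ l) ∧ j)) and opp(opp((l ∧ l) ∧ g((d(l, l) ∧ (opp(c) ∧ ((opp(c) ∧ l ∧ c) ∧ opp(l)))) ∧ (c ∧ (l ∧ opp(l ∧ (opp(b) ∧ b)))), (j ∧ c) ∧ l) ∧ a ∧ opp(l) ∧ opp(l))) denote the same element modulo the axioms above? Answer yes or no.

Left:  g(d(l, l), opp(opp(opp(opp(l)))) ∧ c ∧ (opp(opp(opp(opp(opp(l))))) ∧ (((c ∧ (opp(c) ∧ (b ∧ c ∧ opp(b)))) ∧ opp(c)) ∧ l) ∧ j))
  Focus inside:  opp(opp(opp(opp(l)))) ∧ c ∧ (opp(opp(opp(opp(opp(l))))) ∧ (((c ∧ (opp(c) ∧ (b ∧ c ∧ opp(b)))) ∧ opp(c)) ∧ l) ∧ j)
  Push opp inside:  distribute opp over ∧ and collapse double opp
  Cancel inverse pairs:  b cancels
  Collect terms:  l ∧ c ∧ j
  Sort arguments:  c ∧ j ∧ l
  Put back:  g(d(l, l), c ∧ j ∧ l)
Right:  opp(opp((l ∧ l) ∧ g((d(l, l) ∧ (opp(c) ∧ ((opp(c) ∧ l ∧ c) ∧ opp(l)))) ∧ (c ∧ (l ∧ opp(l ∧ (opp(b) ∧ b)))), (j ∧ c) ∧ l) ∧ a ∧ opp(l) ∧ opp(l)))
  Push opp inside:  distribute opp over ∧ and collapse double opp
  Cancel:  l cancels
  Combine occurrences:  g(d(l, l), c ∧ j ∧ l)

Answer: yes — both canonical forms are g(d(l, l), c ∧ j ∧ l)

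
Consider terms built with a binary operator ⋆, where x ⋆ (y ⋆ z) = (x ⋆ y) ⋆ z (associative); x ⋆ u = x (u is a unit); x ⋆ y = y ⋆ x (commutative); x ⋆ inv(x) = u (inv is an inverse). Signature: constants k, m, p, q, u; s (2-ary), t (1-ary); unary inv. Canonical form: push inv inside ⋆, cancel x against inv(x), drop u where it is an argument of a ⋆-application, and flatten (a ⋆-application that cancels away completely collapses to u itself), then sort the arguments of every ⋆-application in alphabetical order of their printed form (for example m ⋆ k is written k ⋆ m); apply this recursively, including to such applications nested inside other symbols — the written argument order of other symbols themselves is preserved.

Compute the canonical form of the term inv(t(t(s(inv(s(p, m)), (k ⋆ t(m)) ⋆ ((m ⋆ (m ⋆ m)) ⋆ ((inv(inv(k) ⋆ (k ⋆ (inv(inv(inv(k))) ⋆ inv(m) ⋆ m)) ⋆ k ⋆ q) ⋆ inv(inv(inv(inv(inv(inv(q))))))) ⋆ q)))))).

Answer: inv(t(t(s(inv(s(p, m)), k ⋆ m ⋆ m ⋆ m ⋆ q ⋆ t(m)))))

Derivation:
Push inv inside:  distribute inv over ⋆ and collapse double inv
Collect:  inv(t(t(s(inv(s(p, m)), k ⋆ m ⋆ m ⋆ m ⋆ q ⋆ t(m)))))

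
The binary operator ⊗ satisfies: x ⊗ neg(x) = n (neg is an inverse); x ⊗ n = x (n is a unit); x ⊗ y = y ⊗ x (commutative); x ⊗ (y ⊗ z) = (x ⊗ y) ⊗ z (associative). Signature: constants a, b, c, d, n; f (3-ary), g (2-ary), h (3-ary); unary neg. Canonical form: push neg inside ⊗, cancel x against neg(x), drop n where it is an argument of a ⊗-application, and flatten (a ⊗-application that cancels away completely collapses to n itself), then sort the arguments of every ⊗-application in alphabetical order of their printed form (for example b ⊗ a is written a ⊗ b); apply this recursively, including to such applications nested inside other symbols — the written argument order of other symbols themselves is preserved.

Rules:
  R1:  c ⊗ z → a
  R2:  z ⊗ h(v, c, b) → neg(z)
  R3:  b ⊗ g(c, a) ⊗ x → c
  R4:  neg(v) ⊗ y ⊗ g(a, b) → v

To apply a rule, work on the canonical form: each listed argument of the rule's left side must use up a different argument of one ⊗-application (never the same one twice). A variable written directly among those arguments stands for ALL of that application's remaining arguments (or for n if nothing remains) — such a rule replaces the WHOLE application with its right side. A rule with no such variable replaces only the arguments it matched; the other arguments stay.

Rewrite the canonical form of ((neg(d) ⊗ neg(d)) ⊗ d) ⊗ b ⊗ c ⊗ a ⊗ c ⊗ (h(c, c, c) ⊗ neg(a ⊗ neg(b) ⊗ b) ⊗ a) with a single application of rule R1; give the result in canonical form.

Answer: a

Derivation:
Canonical form:  a ⊗ b ⊗ c ⊗ c ⊗ h(c, c, c) ⊗ neg(d)
R1 matches:  uses c;  z := a ⊗ b ⊗ c ⊗ h(c, c, c) ⊗ neg(d)
The extension variable absorbs all remaining arguments, so the whole application is rewritten.
New term:  a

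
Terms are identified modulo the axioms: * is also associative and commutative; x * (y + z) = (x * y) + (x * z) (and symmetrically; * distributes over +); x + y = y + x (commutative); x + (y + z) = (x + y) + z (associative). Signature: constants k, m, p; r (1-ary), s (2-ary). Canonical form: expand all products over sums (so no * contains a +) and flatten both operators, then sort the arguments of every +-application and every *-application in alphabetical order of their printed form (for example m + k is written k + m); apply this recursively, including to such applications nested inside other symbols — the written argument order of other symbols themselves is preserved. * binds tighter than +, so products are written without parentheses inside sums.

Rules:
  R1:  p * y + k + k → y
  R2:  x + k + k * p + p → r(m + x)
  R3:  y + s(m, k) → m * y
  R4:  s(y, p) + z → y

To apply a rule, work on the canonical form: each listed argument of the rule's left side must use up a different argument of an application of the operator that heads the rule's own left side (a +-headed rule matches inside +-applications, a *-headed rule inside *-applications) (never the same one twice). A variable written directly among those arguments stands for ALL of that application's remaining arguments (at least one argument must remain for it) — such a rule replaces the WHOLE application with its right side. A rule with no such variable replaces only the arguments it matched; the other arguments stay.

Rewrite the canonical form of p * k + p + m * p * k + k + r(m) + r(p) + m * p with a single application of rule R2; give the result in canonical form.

Canonical form:  k + k * m * p + k * p + m * p + p + r(m) + r(p)
R2 matches:  uses k, k * p, p;  x := k * m * p + m * p + r(m) + r(p)
The extension variable absorbs all remaining arguments, so the whole application is rewritten.
Giving:  r(k * m * p + m + m * p + r(m) + r(p))

Answer: r(k * m * p + m + m * p + r(m) + r(p))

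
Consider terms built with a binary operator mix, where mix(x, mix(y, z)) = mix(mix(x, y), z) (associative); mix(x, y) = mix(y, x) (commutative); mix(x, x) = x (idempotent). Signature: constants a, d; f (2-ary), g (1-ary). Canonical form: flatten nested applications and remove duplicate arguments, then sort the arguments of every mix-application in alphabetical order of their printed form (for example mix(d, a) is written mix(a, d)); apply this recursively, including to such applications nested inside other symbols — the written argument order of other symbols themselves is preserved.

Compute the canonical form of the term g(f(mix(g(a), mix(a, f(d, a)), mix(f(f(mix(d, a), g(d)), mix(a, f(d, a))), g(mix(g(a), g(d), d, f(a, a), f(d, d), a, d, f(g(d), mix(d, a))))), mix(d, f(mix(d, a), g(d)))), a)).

Descend into:  mix(g(a), mix(a, f(d, a)), mix(f(f(mix(d, a), g(d)), mix(a, f(d, a))), g(mix(g(a), g(d), d, f(a, a), f(d, d), a, d, f(g(d), mix(d, a))))), mix(d, f(mix(d, a), g(d))))
Un-nest:  mix(g(a), a, f(d, a), f(f(mix(d, a), g(d)), mix(a, f(d, a))), g(mix(g(a), g(d), d, f(a, a), f(d, d), a, d, f(g(d), mix(d, a)))), d, f(mix(d, a), g(d)))
Simplify inside:  f(f(mix(d, a), g(d)), mix(a, f(d, a)))  →  f(f(mix(a, d), g(d)), mix(a, f(d, a)))
Simplify inside:  g(mix(g(a), g(d), d, f(a, a), f(d, d), a, d, f(g(d), mix(d, a))))  →  g(mix(a, d, f(a, a), f(d, d), f(g(d), mix(a, d)), g(a), g(d)))
Simplify inside:  f(mix(d, a), g(d))  →  f(mix(a, d), g(d))
Sort:  mix(a, d, f(d, a), f(f(mix(a, d), g(d)), mix(a, f(d, a))), f(mix(a, d), g(d)), g(a), g(mix(a, d, f(a, a), f(d, d), f(g(d), mix(a, d)), g(a), g(d))))
Reassemble:  g(f(mix(a, d, f(d, a), f(f(mix(a, d), g(d)), mix(a, f(d, a))), f(mix(a, d), g(d)), g(a), g(mix(a, d, f(a, a), f(d, d), f(g(d), mix(a, d)), g(a), g(d)))), a))

Answer: g(f(mix(a, d, f(d, a), f(f(mix(a, d), g(d)), mix(a, f(d, a))), f(mix(a, d), g(d)), g(a), g(mix(a, d, f(a, a), f(d, d), f(g(d), mix(a, d)), g(a), g(d)))), a))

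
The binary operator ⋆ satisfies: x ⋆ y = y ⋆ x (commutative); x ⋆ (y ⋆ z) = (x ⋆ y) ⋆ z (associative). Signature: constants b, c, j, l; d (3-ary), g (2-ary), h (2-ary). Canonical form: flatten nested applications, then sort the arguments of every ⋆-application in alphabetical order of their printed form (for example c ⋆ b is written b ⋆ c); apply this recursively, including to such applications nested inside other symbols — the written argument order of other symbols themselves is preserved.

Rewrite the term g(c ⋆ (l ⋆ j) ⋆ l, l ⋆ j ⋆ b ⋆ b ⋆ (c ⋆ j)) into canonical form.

Answer: g(c ⋆ j ⋆ l ⋆ l, b ⋆ b ⋆ c ⋆ j ⋆ j ⋆ l)

Derivation:
Focus inside:  l ⋆ j ⋆ b ⋆ b ⋆ (c ⋆ j)
Merge nested applications:  l ⋆ j ⋆ b ⋆ b ⋆ c ⋆ j
Sort arguments:  b ⋆ b ⋆ c ⋆ j ⋆ j ⋆ l
Rebuild:  g(c ⋆ j ⋆ l ⋆ l, b ⋆ b ⋆ c ⋆ j ⋆ j ⋆ l)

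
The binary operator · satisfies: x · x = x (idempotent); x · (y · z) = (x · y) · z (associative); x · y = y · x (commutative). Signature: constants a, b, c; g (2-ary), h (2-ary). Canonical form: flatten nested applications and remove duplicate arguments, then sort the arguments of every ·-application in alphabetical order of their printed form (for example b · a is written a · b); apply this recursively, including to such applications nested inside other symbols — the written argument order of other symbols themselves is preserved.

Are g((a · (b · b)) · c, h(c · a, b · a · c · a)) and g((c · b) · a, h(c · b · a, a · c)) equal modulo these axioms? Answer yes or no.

Left:  g((a · (b · b)) · c, h(c · a, b · a · c · a))
  Descend into:  (a · (b · b)) · c
  Flatten:  a · b · b · c
  Drop duplicates:  drop duplicate b
  Sort arguments:  a · b · c
  Put back:  g(a · b · c, h(a · c, a · b · c))
Right:  g((c · b) · a, h(c · b · a, a · c))
  Descend into:  (c · b) · a
  Un-nest:  c · b · a
  Sort:  a · b · c
  Put back:  g(a · b · c, h(a · b · c, a · c))

Answer: no — g(a · b · c, h(a · c, a · b · c)) vs g(a · b · c, h(a · b · c, a · c))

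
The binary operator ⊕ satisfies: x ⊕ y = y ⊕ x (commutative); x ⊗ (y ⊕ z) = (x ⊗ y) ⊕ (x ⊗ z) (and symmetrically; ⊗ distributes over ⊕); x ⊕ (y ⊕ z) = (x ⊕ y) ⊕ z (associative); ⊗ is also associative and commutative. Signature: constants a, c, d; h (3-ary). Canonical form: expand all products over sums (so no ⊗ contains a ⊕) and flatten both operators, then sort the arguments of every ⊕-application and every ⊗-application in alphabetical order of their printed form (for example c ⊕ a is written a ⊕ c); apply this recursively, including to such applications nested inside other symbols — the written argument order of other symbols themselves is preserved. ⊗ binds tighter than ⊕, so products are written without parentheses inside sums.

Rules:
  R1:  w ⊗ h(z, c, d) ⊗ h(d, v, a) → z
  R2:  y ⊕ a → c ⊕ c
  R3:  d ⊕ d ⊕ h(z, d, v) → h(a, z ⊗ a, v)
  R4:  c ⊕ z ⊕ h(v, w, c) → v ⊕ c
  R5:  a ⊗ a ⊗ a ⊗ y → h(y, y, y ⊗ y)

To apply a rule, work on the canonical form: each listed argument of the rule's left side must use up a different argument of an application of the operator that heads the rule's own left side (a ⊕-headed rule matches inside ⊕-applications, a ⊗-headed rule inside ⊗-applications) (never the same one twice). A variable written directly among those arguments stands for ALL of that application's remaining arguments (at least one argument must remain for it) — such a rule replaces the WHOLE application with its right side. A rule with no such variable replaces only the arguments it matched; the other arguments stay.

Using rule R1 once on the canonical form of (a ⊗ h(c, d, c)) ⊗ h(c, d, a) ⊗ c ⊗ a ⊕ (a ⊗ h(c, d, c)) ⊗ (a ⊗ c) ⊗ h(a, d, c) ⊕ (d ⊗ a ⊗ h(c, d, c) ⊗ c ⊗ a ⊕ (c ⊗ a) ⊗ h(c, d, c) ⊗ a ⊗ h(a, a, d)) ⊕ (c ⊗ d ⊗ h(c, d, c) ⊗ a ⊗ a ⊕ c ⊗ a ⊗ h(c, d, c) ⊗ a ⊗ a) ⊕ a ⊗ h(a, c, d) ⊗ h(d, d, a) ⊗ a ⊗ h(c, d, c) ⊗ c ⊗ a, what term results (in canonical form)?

Canonical form:  a ⊗ a ⊗ a ⊗ c ⊗ h(a, c, d) ⊗ h(c, d, c) ⊗ h(d, d, a) ⊕ a ⊗ a ⊗ a ⊗ c ⊗ h(c, d, c) ⊕ a ⊗ a ⊗ c ⊗ d ⊗ h(c, d, c) ⊕ a ⊗ a ⊗ c ⊗ d ⊗ h(c, d, c) ⊕ a ⊗ a ⊗ c ⊗ h(a, a, d) ⊗ h(c, d, c) ⊕ a ⊗ a ⊗ c ⊗ h(a, d, c) ⊗ h(c, d, c) ⊕ a ⊗ a ⊗ c ⊗ h(c, d, a) ⊗ h(c, d, c)
Apply R1:  consuming h(a, c, d), h(d, d, a);  v := d, w := a ⊗ a ⊗ a ⊗ c ⊗ h(c, d, c), z := a
Every leftover argument binds to the variable; the entire application is replaced.
Result:  a ⊕ a ⊗ a ⊗ a ⊗ c ⊗ h(c, d, c) ⊕ a ⊗ a ⊗ c ⊗ d ⊗ h(c, d, c) ⊕ a ⊗ a ⊗ c ⊗ d ⊗ h(c, d, c) ⊕ a ⊗ a ⊗ c ⊗ h(a, a, d) ⊗ h(c, d, c) ⊕ a ⊗ a ⊗ c ⊗ h(a, d, c) ⊗ h(c, d, c) ⊕ a ⊗ a ⊗ c ⊗ h(c, d, a) ⊗ h(c, d, c)

Answer: a ⊕ a ⊗ a ⊗ a ⊗ c ⊗ h(c, d, c) ⊕ a ⊗ a ⊗ c ⊗ d ⊗ h(c, d, c) ⊕ a ⊗ a ⊗ c ⊗ d ⊗ h(c, d, c) ⊕ a ⊗ a ⊗ c ⊗ h(a, a, d) ⊗ h(c, d, c) ⊕ a ⊗ a ⊗ c ⊗ h(a, d, c) ⊗ h(c, d, c) ⊕ a ⊗ a ⊗ c ⊗ h(c, d, a) ⊗ h(c, d, c)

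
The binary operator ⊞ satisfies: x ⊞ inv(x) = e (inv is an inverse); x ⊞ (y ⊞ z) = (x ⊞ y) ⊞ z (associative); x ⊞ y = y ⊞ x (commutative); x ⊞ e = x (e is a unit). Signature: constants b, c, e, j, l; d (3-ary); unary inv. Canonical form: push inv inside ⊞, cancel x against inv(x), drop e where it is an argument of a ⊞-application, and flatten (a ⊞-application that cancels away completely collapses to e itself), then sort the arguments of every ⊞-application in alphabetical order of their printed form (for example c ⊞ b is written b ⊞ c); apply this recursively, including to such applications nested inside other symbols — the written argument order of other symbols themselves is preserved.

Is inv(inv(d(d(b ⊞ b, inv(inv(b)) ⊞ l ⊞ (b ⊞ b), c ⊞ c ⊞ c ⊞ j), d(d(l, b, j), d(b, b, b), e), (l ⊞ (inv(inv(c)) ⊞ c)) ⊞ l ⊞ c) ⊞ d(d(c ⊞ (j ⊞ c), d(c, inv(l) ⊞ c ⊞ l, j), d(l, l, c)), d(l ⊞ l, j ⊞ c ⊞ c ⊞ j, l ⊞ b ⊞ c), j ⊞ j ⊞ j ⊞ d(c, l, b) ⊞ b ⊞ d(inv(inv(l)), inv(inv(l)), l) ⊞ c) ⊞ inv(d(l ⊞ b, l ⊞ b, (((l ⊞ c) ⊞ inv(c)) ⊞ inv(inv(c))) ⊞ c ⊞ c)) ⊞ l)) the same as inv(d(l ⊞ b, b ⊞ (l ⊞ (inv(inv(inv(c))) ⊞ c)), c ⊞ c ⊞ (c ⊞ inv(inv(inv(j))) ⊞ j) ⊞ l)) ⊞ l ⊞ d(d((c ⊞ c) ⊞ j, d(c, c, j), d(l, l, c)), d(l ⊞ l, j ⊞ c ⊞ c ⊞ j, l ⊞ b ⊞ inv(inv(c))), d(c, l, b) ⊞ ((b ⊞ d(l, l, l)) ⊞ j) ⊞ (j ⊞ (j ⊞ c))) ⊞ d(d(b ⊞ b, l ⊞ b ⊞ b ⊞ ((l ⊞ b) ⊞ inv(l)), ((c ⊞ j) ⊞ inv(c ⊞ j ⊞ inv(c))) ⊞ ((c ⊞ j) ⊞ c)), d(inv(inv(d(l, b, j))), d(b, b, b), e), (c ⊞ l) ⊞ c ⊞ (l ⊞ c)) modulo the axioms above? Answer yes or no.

Left:  inv(inv(d(d(b ⊞ b, inv(inv(b)) ⊞ l ⊞ (b ⊞ b), c ⊞ c ⊞ c ⊞ j), d(d(l, b, j), d(b, b, b), e), (l ⊞ (inv(inv(c)) ⊞ c)) ⊞ l ⊞ c) ⊞ d(d(c ⊞ (j ⊞ c), d(c, inv(l) ⊞ c ⊞ l, j), d(l, l, c)), d(l ⊞ l, j ⊞ c ⊞ c ⊞ j, l ⊞ b ⊞ c), j ⊞ j ⊞ j ⊞ d(c, l, b) ⊞ b ⊞ d(inv(inv(l)), inv(inv(l)), l) ⊞ c) ⊞ inv(d(l ⊞ b, l ⊞ b, (((l ⊞ c) ⊞ inv(c)) ⊞ inv(inv(c))) ⊞ c ⊞ c)) ⊞ l))
  Push inv inside:  distribute inv over ⊞ and collapse double inv
  Combine occurrences:  d(d(b ⊞ b, b ⊞ b ⊞ b ⊞ l, c ⊞ c ⊞ c ⊞ j), d(d(l, b, j), d(b, b, b), e), c ⊞ c ⊞ c ⊞ l ⊞ l) ⊞ d(d(c ⊞ c ⊞ j, d(c, c, j), d(l, l, c)), d(l ⊞ l, c ⊞ c ⊞ j ⊞ j, b ⊞ c ⊞ l), b ⊞ c ⊞ d(c, l, b) ⊞ d(l, l, l) ⊞ j ⊞ j ⊞ j) ⊞ inv(d(b ⊞ l, b ⊞ l, c ⊞ c ⊞ c ⊞ l)) ⊞ l
Right:  inv(d(l ⊞ b, b ⊞ (l ⊞ (inv(inv(inv(c))) ⊞ c)), c ⊞ c ⊞ (c ⊞ inv(inv(inv(j))) ⊞ j) ⊞ l)) ⊞ l ⊞ d(d((c ⊞ c) ⊞ j, d(c, c, j), d(l, l, c)), d(l ⊞ l, j ⊞ c ⊞ c ⊞ j, l ⊞ b ⊞ inv(inv(c))), d(c, l, b) ⊞ ((b ⊞ d(l, l, l)) ⊞ j) ⊞ (j ⊞ (j ⊞ c))) ⊞ d(d(b ⊞ b, l ⊞ b ⊞ b ⊞ ((l ⊞ b) ⊞ inv(l)), ((c ⊞ j) ⊞ inv(c ⊞ j ⊞ inv(c))) ⊞ ((c ⊞ j) ⊞ c)), d(inv(inv(d(l, b, j))), d(b, b, b), e), (c ⊞ l) ⊞ c ⊞ (l ⊞ c))
  Push inv inside:  distribute inv over ⊞ and collapse double inv
  Combine occurrences:  inv(d(b ⊞ l, b ⊞ l, c ⊞ c ⊞ c ⊞ l)) ⊞ l ⊞ d(d(c ⊞ c ⊞ j, d(c, c, j), d(l, l, c)), d(l ⊞ l, c ⊞ c ⊞ j ⊞ j, b ⊞ c ⊞ l), b ⊞ c ⊞ d(c, l, b) ⊞ d(l, l, l) ⊞ j ⊞ j ⊞ j) ⊞ d(d(b ⊞ b, b ⊞ b ⊞ b ⊞ l, c ⊞ c ⊞ c ⊞ j), d(d(l, b, j), d(b, b, b), e), c ⊞ c ⊞ c ⊞ l ⊞ l)
  Order the arguments:  d(d(b ⊞ b, b ⊞ b ⊞ b ⊞ l, c ⊞ c ⊞ c ⊞ j), d(d(l, b, j), d(b, b, b), e), c ⊞ c ⊞ c ⊞ l ⊞ l) ⊞ d(d(c ⊞ c ⊞ j, d(c, c, j), d(l, l, c)), d(l ⊞ l, c ⊞ c ⊞ j ⊞ j, b ⊞ c ⊞ l), b ⊞ c ⊞ d(c, l, b) ⊞ d(l, l, l) ⊞ j ⊞ j ⊞ j) ⊞ inv(d(b ⊞ l, b ⊞ l, c ⊞ c ⊞ c ⊞ l)) ⊞ l

Answer: yes — both canonical forms are d(d(b ⊞ b, b ⊞ b ⊞ b ⊞ l, c ⊞ c ⊞ c ⊞ j), d(d(l, b, j), d(b, b, b), e), c ⊞ c ⊞ c ⊞ l ⊞ l) ⊞ d(d(c ⊞ c ⊞ j, d(c, c, j), d(l, l, c)), d(l ⊞ l, c ⊞ c ⊞ j ⊞ j, b ⊞ c ⊞ l), b ⊞ c ⊞ d(c, l, b) ⊞ d(l, l, l) ⊞ j ⊞ j ⊞ j) ⊞ inv(d(b ⊞ l, b ⊞ l, c ⊞ c ⊞ c ⊞ l)) ⊞ l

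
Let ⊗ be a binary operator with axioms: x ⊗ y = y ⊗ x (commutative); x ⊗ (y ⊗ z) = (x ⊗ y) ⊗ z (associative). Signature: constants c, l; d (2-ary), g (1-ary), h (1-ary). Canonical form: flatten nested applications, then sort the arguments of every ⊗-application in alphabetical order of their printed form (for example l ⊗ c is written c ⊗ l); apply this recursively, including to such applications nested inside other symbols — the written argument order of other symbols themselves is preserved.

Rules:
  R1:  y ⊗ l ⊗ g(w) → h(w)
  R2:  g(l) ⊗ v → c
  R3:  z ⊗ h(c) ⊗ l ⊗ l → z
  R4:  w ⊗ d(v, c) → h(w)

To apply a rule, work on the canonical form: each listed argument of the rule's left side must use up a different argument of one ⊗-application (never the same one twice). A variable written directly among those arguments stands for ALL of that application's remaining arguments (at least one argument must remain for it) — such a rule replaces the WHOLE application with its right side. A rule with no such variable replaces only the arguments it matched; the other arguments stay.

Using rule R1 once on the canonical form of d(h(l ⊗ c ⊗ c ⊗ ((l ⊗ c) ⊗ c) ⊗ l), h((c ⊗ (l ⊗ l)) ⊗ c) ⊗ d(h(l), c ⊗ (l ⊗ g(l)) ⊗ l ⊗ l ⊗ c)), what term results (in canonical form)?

Answer: d(h(c ⊗ c ⊗ c ⊗ c ⊗ l ⊗ l ⊗ l), d(h(l), h(l)) ⊗ h(c ⊗ c ⊗ l ⊗ l))

Derivation:
Canonical form:  d(h(c ⊗ c ⊗ c ⊗ c ⊗ l ⊗ l ⊗ l), d(h(l), c ⊗ c ⊗ g(l) ⊗ l ⊗ l ⊗ l) ⊗ h(c ⊗ c ⊗ l ⊗ l))
R1 matches:  uses g(l), l;  w := l, y := c ⊗ c ⊗ l ⊗ l
Every leftover argument binds to the variable; the entire application is replaced.
Result:  d(h(c ⊗ c ⊗ c ⊗ c ⊗ l ⊗ l ⊗ l), d(h(l), h(l)) ⊗ h(c ⊗ c ⊗ l ⊗ l))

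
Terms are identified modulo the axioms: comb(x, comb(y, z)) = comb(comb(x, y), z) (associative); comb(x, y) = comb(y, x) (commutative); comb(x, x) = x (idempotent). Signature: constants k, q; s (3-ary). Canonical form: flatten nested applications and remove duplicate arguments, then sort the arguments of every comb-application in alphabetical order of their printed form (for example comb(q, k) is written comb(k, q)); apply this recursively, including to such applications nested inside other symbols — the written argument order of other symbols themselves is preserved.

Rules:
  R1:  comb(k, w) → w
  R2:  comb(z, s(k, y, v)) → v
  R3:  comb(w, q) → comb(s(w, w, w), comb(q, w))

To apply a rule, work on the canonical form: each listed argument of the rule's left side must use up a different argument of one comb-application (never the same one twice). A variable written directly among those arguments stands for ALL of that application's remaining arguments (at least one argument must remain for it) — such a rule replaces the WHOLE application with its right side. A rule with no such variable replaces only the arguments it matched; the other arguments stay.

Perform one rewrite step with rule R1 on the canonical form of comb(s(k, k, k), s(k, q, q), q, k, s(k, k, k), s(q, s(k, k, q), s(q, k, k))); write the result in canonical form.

Answer: comb(q, s(k, k, k), s(k, q, q), s(q, s(k, k, q), s(q, k, k)))

Derivation:
Canonical form:  comb(k, q, s(k, k, k), s(k, q, q), s(q, s(k, k, q), s(q, k, k)))
R1 matches:  uses k;  w := comb(q, s(k, k, k), s(k, q, q), s(q, s(k, k, q), s(q, k, k)))
Every leftover argument binds to the variable; the entire application is replaced.
New term:  comb(q, s(k, k, k), s(k, q, q), s(q, s(k, k, q), s(q, k, k)))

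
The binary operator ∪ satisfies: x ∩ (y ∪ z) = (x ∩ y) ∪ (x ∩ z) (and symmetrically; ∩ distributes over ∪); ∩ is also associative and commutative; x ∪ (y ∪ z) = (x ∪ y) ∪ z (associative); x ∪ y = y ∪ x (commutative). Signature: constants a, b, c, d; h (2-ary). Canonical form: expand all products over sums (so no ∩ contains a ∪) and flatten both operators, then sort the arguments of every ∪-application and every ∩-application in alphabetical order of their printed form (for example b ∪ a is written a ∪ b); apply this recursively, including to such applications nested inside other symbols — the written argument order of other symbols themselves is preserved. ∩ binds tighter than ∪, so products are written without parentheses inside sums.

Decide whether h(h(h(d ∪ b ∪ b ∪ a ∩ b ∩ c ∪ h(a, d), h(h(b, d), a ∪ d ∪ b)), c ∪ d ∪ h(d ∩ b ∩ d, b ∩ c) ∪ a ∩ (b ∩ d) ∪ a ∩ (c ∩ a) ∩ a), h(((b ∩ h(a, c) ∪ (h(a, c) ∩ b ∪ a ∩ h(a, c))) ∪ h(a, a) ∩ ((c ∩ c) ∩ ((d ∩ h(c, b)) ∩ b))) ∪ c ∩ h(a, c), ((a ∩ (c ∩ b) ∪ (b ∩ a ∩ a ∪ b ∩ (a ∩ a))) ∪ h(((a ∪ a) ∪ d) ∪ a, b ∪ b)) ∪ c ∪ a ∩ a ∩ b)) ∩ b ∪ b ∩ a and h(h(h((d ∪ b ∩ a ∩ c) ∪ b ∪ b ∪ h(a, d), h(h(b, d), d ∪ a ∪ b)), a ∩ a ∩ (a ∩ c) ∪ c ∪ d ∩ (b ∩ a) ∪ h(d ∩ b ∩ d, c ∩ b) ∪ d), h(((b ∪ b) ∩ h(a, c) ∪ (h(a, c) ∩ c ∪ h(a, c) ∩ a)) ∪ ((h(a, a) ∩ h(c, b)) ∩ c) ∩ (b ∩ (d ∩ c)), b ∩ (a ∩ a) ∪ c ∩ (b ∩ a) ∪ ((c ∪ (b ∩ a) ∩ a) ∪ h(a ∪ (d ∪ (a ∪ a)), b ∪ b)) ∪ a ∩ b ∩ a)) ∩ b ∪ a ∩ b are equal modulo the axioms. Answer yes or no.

Answer: yes — both canonical forms are a ∩ b ∪ b ∩ h(h(h(a ∩ b ∩ c ∪ b ∪ b ∪ d ∪ h(a, d), h(h(b, d), a ∪ b ∪ d)), a ∩ a ∩ a ∩ c ∪ a ∩ b ∩ d ∪ c ∪ d ∪ h(b ∩ d ∩ d, b ∩ c)), h(a ∩ h(a, c) ∪ b ∩ c ∩ c ∩ d ∩ h(a, a) ∩ h(c, b) ∪ b ∩ h(a, c) ∪ b ∩ h(a, c) ∪ c ∩ h(a, c), a ∩ a ∩ b ∪ a ∩ a ∩ b ∪ a ∩ a ∩ b ∪ a ∩ b ∩ c ∪ c ∪ h(a ∪ a ∪ a ∪ d, b ∪ b)))

Derivation:
Left:  h(h(h(d ∪ b ∪ b ∪ a ∩ b ∩ c ∪ h(a, d), h(h(b, d), a ∪ d ∪ b)), c ∪ d ∪ h(d ∩ b ∩ d, b ∩ c) ∪ a ∩ (b ∩ d) ∪ a ∩ (c ∩ a) ∩ a), h(((b ∩ h(a, c) ∪ (h(a, c) ∩ b ∪ a ∩ h(a, c))) ∪ h(a, a) ∩ ((c ∩ c) ∩ ((d ∩ h(c, b)) ∩ b))) ∪ c ∩ h(a, c), ((a ∩ (c ∩ b) ∪ (b ∩ a ∩ a ∪ b ∩ (a ∩ a))) ∪ h(((a ∪ a) ∪ d) ∪ a, b ∪ b)) ∪ c ∪ a ∩ a ∩ b)) ∩ b ∪ b ∩ a
  Merge nested applications:  b ∩ h(h(h(a ∩ b ∩ c ∪ b ∪ b ∪ d ∪ h(a, d), h(h(b, d), a ∪ b ∪ d)), a ∩ a ∩ a ∩ c ∪ a ∩ b ∩ d ∪ c ∪ d ∪ h(b ∩ d ∩ d, b ∩ c)), h(a ∩ h(a, c) ∪ b ∩ c ∩ c ∩ d ∩ h(a, a) ∩ h(c, b) ∪ b ∩ h(a, c) ∪ b ∩ h(a, c) ∪ c ∩ h(a, c), a ∩ a ∩ b ∪ a ∩ a ∩ b ∪ a ∩ a ∩ b ∪ a ∩ b ∩ c ∪ c ∪ h(a ∪ a ∪ a ∪ d, b ∪ b))) ∪ a ∩ b
  Sort arguments:  a ∩ b ∪ b ∩ h(h(h(a ∩ b ∩ c ∪ b ∪ b ∪ d ∪ h(a, d), h(h(b, d), a ∪ b ∪ d)), a ∩ a ∩ a ∩ c ∪ a ∩ b ∩ d ∪ c ∪ d ∪ h(b ∩ d ∩ d, b ∩ c)), h(a ∩ h(a, c) ∪ b ∩ c ∩ c ∩ d ∩ h(a, a) ∩ h(c, b) ∪ b ∩ h(a, c) ∪ b ∩ h(a, c) ∪ c ∩ h(a, c), a ∩ a ∩ b ∪ a ∩ a ∩ b ∪ a ∩ a ∩ b ∪ a ∩ b ∩ c ∪ c ∪ h(a ∪ a ∪ a ∪ d, b ∪ b)))
Right:  h(h(h((d ∪ b ∩ a ∩ c) ∪ b ∪ b ∪ h(a, d), h(h(b, d), d ∪ a ∪ b)), a ∩ a ∩ (a ∩ c) ∪ c ∪ d ∩ (b ∩ a) ∪ h(d ∩ b ∩ d, c ∩ b) ∪ d), h(((b ∪ b) ∩ h(a, c) ∪ (h(a, c) ∩ c ∪ h(a, c) ∩ a)) ∪ ((h(a, a) ∩ h(c, b)) ∩ c) ∩ (b ∩ (d ∩ c)), b ∩ (a ∩ a) ∪ c ∩ (b ∩ a) ∪ ((c ∪ (b ∩ a) ∩ a) ∪ h(a ∪ (d ∪ (a ∪ a)), b ∪ b)) ∪ a ∩ b ∩ a)) ∩ b ∪ a ∩ b
  Expand:  b ∩ h(h(h(a ∩ b ∩ c ∪ b ∪ b ∪ d ∪ h(a, d), h(h(b, d), a ∪ b ∪ d)), a ∩ a ∩ a ∩ c ∪ a ∩ b ∩ d ∪ c ∪ d ∪ h(b ∩ d ∩ d, b ∩ c)), h(a ∩ h(a, c) ∪ b ∩ c ∩ c ∩ d ∩ h(a, a) ∩ h(c, b) ∪ b ∩ h(a, c) ∪ b ∩ h(a, c) ∪ c ∩ h(a, c), a ∩ a ∩ b ∪ a ∩ a ∩ b ∪ a ∩ a ∩ b ∪ a ∩ b ∩ c ∪ c ∪ h(a ∪ a ∪ a ∪ d, b ∪ b))) ∪ a ∩ b
  Order the arguments:  a ∩ b ∪ b ∩ h(h(h(a ∩ b ∩ c ∪ b ∪ b ∪ d ∪ h(a, d), h(h(b, d), a ∪ b ∪ d)), a ∩ a ∩ a ∩ c ∪ a ∩ b ∩ d ∪ c ∪ d ∪ h(b ∩ d ∩ d, b ∩ c)), h(a ∩ h(a, c) ∪ b ∩ c ∩ c ∩ d ∩ h(a, a) ∩ h(c, b) ∪ b ∩ h(a, c) ∪ b ∩ h(a, c) ∪ c ∩ h(a, c), a ∩ a ∩ b ∪ a ∩ a ∩ b ∪ a ∩ a ∩ b ∪ a ∩ b ∩ c ∪ c ∪ h(a ∪ a ∪ a ∪ d, b ∪ b)))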